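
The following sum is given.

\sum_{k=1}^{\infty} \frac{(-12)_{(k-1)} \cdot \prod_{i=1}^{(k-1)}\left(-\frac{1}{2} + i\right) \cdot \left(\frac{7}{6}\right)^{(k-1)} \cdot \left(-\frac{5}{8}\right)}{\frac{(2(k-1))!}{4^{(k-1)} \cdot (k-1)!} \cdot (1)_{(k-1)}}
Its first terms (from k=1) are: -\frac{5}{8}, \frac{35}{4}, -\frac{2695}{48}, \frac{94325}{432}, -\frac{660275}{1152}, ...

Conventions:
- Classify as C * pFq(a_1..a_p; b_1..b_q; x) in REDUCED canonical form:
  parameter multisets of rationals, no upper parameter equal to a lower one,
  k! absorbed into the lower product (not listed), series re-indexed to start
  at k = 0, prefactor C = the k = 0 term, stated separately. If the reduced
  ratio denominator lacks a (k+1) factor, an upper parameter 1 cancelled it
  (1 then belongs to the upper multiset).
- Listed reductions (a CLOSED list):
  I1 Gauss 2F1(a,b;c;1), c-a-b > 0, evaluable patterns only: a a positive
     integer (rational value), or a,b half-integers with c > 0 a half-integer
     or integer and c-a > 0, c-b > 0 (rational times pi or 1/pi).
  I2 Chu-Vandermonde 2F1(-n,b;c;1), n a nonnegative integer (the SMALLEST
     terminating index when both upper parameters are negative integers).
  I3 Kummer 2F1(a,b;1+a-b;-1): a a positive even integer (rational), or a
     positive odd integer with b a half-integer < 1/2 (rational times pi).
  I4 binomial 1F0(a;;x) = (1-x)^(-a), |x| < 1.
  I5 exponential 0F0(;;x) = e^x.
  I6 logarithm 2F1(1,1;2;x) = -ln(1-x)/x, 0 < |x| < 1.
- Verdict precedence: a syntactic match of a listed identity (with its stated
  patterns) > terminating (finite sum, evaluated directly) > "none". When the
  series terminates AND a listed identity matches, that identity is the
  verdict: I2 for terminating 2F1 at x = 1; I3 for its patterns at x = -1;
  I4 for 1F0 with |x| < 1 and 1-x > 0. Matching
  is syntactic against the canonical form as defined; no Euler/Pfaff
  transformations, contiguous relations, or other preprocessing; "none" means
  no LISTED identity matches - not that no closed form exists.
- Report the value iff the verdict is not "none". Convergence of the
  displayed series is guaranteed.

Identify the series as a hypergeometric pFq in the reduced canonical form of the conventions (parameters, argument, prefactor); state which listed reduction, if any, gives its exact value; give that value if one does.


Key step: t_0 = -\frac{5}{8} here, and the lower (2k)!/(4^k k!) block (C = -5/8) is (1/2)_k.
Ratio: r(k) = \frac{7}{6} * (k-12) / [(k+1)] - rational in k. x = \frac{7}{6}; t_0 = -\frac{5}{8}; negate the roots.

The series (x = \frac{7}{6}) is 1F0: upper {-12}, lower {-}, prefactor -\frac{5}{8}. Verdict: terminating. With -12 upstairs the series is a 13-term polynomial sum; evaluated term by term. Its exact value is -\frac{5}{17414258688}.


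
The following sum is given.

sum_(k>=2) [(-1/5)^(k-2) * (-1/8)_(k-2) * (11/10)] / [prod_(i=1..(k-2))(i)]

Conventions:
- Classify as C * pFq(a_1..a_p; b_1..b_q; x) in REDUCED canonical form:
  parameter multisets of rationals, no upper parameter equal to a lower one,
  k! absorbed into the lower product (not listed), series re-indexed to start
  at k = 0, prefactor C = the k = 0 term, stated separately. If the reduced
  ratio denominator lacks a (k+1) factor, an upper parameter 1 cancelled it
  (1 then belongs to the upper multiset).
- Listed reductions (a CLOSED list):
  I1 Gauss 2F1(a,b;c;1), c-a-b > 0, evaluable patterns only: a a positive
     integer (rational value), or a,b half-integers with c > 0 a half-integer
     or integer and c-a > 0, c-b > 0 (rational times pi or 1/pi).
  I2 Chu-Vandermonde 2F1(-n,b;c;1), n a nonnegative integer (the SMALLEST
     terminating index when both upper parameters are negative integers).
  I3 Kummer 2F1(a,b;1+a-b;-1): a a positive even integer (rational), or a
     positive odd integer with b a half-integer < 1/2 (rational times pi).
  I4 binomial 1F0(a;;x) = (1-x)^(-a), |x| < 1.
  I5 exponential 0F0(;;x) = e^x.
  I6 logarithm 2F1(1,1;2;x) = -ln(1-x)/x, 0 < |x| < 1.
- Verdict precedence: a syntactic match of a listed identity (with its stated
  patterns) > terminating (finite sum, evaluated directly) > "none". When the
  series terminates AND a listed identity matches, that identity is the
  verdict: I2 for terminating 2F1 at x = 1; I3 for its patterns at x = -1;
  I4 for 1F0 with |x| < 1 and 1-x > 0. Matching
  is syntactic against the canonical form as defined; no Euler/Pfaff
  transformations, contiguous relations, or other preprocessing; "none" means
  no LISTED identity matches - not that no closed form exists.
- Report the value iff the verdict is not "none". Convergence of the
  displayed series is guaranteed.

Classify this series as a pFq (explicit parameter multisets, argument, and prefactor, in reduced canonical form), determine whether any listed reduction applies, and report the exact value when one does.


Key step: x = (-1/5) and the product of the first k integers (C = 11/10) is k!.
Term ratio: r(k) = (-1/5) * (k-1/8) / [(k+1)] - rational in k, leading ratio (-1/5); with t_0 = 11/10, classification follows.

x = -1/5 here; the reduced form reads 1F0, upper {-1/8}, lower {-}, C = 11/10. Verdict: binomial (I4) applies (the 1F0 binomial series: exponent 1/8, x = -1/5). Exact value: (11/10) * (6/5)^(1/8).


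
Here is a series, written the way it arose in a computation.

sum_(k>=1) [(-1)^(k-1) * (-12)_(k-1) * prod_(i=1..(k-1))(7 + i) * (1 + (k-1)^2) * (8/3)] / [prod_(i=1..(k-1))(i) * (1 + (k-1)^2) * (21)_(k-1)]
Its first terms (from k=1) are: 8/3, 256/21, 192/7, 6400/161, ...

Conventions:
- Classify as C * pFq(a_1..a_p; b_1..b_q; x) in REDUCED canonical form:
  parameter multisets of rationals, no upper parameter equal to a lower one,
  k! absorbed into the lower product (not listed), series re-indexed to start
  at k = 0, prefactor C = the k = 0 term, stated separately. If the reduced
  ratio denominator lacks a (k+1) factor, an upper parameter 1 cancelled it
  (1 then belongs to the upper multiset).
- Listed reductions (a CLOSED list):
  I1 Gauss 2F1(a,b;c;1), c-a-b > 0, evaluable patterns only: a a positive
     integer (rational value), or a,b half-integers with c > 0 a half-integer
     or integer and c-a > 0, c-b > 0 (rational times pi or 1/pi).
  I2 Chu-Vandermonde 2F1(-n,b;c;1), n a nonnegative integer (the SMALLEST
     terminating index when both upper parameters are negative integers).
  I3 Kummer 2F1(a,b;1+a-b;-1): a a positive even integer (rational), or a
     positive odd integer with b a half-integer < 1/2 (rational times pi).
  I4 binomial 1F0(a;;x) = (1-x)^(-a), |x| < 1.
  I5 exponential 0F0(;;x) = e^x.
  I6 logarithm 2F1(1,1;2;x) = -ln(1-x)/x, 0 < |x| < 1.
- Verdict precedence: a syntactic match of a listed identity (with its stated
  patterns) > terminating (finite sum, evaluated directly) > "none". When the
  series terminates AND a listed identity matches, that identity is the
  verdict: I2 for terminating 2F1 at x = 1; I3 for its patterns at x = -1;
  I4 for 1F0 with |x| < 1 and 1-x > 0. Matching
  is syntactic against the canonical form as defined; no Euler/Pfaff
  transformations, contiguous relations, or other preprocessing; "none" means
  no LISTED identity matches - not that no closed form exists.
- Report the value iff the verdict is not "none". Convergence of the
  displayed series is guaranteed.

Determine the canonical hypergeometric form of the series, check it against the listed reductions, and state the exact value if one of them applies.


Key step: t_0 being 8/3, striking the common factor k^2 + 1 reduces the term (C = 8/3).
Ratio: r(k) = (-1) * (k-12) (k+8) / [(k+21) (k+1)] - rational; roots negated = parameters, x = (-1), C = 8/3.

x = -1 here; the reduced form reads 2F1, upper {-12, 8}, lower {21}, C = 8/3. Verdict: the Kummer evaluation I3 applies (x = -1; c = 21 equals 1+a-b for upper {-12, 8}: listed pattern). Its exact value is 1292/7.


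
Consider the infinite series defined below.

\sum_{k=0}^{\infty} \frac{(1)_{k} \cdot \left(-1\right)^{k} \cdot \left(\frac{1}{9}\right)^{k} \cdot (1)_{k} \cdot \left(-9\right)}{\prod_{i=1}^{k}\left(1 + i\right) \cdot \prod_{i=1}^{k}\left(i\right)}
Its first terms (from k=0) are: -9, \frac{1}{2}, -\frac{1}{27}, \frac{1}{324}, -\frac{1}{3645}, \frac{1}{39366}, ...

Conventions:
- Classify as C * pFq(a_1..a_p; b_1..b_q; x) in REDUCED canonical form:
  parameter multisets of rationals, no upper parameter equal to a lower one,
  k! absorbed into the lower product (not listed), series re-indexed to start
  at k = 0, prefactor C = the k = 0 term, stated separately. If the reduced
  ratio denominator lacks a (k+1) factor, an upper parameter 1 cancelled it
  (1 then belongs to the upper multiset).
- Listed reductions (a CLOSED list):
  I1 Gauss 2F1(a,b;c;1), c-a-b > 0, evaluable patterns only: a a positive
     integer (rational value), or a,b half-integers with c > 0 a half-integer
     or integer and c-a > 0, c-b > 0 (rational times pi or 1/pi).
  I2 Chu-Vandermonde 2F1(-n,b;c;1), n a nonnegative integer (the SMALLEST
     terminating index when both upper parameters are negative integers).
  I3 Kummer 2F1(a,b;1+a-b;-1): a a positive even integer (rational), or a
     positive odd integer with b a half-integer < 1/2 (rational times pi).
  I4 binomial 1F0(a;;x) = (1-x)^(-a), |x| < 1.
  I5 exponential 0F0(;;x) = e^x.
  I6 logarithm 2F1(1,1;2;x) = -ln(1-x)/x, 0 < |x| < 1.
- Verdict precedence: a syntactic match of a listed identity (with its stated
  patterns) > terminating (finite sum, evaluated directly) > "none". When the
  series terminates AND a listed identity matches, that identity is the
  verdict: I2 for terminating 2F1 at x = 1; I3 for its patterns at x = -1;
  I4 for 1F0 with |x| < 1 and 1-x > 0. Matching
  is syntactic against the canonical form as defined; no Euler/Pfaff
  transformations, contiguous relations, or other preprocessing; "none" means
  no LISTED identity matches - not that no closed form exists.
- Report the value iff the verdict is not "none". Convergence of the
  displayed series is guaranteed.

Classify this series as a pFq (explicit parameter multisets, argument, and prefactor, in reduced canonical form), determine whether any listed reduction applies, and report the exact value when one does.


Prefactor -9, argument -\frac{1}{9}: 2F1 with upper {1, 1} over lower {2}. Verdict: logarithm (I6) applies (the logarithm: parameters (1,1;2), x = -\frac{1}{9}). Sum: \left(-81\right) \cdot \ln\left(\frac{10}{9}\right).

The tell: from the first term -9: the lower running product (C = -9) is a rising factorial.
Term ratio: r(k) = -\frac{1}{9} * (k+1) (k+1) / [(k+2) (k+1)] ; factor over Q: parameters, x = -\frac{1}{9}, and C = -9.


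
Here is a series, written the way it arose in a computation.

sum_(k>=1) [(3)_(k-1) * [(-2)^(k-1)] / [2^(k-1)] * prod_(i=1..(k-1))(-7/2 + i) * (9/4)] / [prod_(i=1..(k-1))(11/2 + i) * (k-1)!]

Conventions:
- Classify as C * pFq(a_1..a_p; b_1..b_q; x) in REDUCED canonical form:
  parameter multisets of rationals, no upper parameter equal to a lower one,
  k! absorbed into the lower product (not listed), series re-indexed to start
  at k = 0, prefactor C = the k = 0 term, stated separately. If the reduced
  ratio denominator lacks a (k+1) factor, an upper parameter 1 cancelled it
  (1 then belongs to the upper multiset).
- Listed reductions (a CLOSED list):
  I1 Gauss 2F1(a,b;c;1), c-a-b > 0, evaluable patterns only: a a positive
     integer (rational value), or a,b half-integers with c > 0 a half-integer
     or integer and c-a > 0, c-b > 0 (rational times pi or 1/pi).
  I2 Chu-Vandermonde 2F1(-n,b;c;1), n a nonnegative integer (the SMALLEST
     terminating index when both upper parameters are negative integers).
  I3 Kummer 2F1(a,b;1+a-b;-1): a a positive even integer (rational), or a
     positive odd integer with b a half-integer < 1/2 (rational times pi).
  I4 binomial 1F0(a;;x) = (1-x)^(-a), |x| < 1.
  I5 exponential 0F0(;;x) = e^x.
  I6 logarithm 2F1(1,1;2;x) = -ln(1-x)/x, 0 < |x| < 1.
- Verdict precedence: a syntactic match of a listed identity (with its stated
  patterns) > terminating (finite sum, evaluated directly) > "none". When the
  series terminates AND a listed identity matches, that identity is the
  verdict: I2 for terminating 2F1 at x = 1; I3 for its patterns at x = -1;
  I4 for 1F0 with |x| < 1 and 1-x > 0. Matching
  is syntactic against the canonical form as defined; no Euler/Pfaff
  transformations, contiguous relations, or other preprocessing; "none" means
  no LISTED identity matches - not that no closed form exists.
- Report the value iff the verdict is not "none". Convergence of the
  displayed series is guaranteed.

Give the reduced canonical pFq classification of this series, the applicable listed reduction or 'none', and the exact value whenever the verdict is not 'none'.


Prefactor 9/4, argument -1: 2F1 with upper {-5/2, 3} over lower {13/2}. Verdict (x = -1): Kummer (I3) applies (x = -1; c = 13/2 equals 1+a-b for upper {-5/2, 3}: listed pattern). Hence: (31185/16384) * pi.

Key step: x = (-1) and the running product (C = 9/4) telescopes to a rising factorial.
Adjacent-term ratio: r(k) = (-1) * (k-5/2) (k+3) / [(k+13/2) (k+1)] - poly over poly, x = (-1) from leading terms; C = 9/4 at k = 0.


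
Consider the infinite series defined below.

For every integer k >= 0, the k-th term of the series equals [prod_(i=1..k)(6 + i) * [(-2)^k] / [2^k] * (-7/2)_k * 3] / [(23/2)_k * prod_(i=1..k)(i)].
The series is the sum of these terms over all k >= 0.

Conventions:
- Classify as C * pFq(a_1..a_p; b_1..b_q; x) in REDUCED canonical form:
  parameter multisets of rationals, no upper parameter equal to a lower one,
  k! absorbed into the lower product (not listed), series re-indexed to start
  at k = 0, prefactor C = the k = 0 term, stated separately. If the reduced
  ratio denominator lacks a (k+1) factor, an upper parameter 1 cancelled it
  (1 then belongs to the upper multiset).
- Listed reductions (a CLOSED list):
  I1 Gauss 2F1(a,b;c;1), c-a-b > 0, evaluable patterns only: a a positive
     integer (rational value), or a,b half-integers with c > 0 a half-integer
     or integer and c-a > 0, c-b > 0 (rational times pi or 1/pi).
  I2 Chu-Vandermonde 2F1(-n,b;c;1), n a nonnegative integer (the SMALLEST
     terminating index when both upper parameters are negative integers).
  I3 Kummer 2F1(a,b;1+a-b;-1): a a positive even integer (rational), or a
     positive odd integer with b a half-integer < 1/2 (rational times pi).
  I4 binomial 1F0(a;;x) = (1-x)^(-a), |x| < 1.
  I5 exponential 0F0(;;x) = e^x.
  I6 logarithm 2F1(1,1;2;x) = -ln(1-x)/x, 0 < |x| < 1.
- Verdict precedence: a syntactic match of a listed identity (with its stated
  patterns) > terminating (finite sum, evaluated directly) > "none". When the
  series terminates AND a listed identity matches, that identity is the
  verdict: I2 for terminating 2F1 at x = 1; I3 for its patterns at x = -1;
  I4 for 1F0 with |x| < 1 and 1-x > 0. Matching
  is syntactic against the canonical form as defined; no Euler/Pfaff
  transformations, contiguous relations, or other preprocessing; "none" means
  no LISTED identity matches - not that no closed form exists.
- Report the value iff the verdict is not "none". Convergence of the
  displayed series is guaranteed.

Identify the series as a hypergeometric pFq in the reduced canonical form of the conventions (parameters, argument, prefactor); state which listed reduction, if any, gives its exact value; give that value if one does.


Reduced: x = -1, 2F1, upper = {-7/2, 7}, lower = {23/2}, C = 3. Verdict at x = -1: the Kummer evaluation I3 matches (x = -1; c = 23/2 equals 1+a-b for upper {-7/2, 7}: listed pattern). Hence: (43648605/8388608) * pi.

The tell: t_0 = 3 here, and the product of the first k integers (C = 3) is k!.
Term ratio: r(k) = (-1) * (k-7/2) (k+7) / [(k+23/2) (k+1)] - rational in k, leading ratio (-1); with t_0 = 3, classification follows.


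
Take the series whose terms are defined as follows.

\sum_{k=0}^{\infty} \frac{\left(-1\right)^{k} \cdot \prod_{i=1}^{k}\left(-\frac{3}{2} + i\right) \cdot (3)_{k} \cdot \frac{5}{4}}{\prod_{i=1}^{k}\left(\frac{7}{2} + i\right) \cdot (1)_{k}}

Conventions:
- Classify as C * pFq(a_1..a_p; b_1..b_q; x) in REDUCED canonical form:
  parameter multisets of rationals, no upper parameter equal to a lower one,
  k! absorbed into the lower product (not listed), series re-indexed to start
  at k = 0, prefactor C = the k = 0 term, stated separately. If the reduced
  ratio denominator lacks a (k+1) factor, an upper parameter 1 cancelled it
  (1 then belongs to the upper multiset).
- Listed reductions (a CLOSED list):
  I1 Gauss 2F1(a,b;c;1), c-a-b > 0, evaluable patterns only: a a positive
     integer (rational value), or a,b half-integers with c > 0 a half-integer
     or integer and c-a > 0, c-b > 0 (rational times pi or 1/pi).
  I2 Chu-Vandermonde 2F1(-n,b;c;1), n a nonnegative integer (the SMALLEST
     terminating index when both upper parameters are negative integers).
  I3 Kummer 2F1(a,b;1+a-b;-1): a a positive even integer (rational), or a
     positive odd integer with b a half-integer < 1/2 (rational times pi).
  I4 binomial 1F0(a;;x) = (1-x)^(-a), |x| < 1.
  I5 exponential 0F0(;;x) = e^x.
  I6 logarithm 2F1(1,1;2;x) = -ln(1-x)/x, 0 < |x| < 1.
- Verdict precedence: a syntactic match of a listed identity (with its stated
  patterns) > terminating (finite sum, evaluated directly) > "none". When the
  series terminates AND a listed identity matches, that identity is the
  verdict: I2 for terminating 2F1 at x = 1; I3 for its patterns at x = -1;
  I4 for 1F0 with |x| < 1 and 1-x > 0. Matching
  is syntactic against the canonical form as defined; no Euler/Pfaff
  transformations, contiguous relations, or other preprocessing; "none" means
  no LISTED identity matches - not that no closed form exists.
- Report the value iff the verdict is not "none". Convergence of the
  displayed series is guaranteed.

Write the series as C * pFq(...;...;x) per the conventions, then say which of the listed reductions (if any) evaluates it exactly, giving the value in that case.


Canonical form: C = \frac{5}{4} times 2F1 with upper {-\frac{1}{2}, 3}, lower {\frac{9}{2}}, x = -1. Verdict at x = -1: Kummer's theorem (I3) matches (x = -1; c = \frac{9}{2} equals 1+a-b for upper {-\frac{1}{2}, 3}: listed pattern). Its exact value is \frac{525}{1024} \cdot \pi.

First insight: x = -1 and (1)_k (prefactor 5/4) is k! itself.
Ratio: r(k) = -1 * (k-\frac{1}{2}) (k+3) / [(k+\frac{9}{2}) (k+1)] ; factor over Q: parameters, x = -1, and C = \frac{5}{4}.


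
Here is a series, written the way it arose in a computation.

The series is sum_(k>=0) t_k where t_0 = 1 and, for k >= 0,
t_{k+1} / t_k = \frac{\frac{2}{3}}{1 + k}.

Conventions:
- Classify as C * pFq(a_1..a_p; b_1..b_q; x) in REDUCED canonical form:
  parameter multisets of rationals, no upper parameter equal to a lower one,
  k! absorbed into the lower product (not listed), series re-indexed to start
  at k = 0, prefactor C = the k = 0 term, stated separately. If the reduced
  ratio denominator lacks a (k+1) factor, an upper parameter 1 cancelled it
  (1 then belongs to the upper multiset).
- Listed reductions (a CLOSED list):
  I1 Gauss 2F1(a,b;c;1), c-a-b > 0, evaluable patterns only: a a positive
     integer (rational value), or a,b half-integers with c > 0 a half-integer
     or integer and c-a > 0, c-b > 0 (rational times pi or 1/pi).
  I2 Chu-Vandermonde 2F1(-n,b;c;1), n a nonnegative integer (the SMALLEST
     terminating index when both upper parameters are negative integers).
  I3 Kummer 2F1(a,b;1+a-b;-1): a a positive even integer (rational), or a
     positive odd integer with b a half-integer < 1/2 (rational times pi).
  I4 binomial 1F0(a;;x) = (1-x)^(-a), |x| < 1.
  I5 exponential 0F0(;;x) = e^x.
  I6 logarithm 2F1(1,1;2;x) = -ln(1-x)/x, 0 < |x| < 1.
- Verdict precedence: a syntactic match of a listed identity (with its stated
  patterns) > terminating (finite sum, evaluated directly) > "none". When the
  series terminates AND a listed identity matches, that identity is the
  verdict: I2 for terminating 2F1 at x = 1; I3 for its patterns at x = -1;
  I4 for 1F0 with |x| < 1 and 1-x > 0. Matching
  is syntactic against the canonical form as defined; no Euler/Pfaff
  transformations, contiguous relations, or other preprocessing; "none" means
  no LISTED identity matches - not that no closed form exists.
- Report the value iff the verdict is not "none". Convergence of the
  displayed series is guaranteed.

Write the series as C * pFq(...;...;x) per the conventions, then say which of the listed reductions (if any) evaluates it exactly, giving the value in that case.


The tell: with t_0 = 1, the expanded ratio factors over Q; prefactor 1, roots give parameters.
Ratio: r(k) = \frac{2}{3} * 1 / [(k+1)] ; factor over Q: parameters, x = \frac{2}{3}, and C = 1.

With C = 1: the canonical form is 0F0(-; -; \frac{2}{3}). Verdict: the I5 exponential reduction matches (the 0F0 exponential series at x = \frac{2}{3}). Value: e^{\frac{2}{3}}.


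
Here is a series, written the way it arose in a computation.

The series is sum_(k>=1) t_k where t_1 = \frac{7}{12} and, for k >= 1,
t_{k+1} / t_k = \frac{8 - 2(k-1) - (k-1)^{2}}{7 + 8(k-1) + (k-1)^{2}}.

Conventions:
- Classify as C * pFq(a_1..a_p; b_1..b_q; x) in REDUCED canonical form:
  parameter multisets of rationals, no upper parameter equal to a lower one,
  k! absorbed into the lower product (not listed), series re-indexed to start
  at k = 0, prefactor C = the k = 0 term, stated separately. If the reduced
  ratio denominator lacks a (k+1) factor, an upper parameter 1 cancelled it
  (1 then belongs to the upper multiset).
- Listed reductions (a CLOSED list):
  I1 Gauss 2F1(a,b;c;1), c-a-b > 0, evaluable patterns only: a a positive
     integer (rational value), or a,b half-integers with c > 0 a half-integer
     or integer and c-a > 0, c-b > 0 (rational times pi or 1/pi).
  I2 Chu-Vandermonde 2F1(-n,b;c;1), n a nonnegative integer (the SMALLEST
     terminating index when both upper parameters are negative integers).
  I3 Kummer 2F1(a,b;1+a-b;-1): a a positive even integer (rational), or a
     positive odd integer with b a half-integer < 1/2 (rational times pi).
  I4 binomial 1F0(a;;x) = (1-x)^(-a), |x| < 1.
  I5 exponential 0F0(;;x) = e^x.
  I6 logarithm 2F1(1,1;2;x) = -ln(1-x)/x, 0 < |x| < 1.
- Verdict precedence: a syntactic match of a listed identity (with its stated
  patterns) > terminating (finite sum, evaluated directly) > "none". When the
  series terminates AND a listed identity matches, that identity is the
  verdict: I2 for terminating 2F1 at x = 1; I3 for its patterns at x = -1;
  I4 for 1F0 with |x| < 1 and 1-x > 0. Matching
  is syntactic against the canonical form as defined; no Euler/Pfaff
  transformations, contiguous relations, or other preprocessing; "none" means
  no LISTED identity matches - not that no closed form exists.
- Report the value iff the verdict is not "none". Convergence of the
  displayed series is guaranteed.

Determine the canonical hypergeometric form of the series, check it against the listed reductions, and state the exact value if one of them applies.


This is \frac{7}{12} * 2F1(-2, 4; 7; -1) in reduced canonical form. Verdict: Kummer (I3) matches (x = -1; c = 7 equals 1+a-b for upper {-2, 4}: listed pattern). Value: \frac{35}{24}.

The tell: x = -1 and the expanded ratio factors over Q; prefactor 7/12, roots give parameters.
Ratio: r(k) = -1 * (k-2) (k+4) / [(k+7) (k+1)] - rational; roots negated = parameters, x = -1, C = \frac{7}{12}.


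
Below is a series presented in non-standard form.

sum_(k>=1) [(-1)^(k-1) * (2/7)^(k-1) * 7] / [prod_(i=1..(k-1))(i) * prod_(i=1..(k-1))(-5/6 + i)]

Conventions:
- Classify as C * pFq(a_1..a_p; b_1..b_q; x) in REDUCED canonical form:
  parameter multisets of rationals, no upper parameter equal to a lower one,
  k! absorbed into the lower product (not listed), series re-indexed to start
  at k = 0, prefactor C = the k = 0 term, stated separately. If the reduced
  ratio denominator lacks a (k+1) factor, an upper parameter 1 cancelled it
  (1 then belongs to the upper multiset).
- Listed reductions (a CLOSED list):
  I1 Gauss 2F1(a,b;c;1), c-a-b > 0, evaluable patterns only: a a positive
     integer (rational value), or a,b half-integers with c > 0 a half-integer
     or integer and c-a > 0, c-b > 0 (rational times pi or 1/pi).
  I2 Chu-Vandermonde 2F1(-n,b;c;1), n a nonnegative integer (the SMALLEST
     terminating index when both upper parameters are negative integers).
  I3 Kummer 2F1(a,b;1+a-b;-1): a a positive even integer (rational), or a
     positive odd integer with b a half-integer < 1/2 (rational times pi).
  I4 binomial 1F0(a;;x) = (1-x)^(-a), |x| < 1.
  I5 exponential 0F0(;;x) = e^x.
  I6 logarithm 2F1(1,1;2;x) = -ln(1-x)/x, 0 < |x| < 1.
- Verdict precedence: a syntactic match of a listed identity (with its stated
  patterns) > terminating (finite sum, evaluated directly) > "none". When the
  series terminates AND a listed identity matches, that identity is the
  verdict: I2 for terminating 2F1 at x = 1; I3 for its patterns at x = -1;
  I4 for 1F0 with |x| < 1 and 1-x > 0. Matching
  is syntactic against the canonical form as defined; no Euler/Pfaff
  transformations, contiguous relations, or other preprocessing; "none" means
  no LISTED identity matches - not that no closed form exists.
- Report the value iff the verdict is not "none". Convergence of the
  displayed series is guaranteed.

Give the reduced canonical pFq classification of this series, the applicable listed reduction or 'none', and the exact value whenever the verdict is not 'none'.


The series (x = -2/7) is 0F1: upper {-}, lower {1/6}, prefactor 7. Verdict: none - this 0F1 at x = -2/7 matches no listed pattern, and upper {-} holds no stopper.

Key step: t_0 being 7, the product of the first k integers (prefactor 7) is k!.
Term ratio: r(k) = (-2/7) * 1 / [(k+1/6) (k+1)] - rational in k. x = (-2/7); t_0 = 7; negate the roots.


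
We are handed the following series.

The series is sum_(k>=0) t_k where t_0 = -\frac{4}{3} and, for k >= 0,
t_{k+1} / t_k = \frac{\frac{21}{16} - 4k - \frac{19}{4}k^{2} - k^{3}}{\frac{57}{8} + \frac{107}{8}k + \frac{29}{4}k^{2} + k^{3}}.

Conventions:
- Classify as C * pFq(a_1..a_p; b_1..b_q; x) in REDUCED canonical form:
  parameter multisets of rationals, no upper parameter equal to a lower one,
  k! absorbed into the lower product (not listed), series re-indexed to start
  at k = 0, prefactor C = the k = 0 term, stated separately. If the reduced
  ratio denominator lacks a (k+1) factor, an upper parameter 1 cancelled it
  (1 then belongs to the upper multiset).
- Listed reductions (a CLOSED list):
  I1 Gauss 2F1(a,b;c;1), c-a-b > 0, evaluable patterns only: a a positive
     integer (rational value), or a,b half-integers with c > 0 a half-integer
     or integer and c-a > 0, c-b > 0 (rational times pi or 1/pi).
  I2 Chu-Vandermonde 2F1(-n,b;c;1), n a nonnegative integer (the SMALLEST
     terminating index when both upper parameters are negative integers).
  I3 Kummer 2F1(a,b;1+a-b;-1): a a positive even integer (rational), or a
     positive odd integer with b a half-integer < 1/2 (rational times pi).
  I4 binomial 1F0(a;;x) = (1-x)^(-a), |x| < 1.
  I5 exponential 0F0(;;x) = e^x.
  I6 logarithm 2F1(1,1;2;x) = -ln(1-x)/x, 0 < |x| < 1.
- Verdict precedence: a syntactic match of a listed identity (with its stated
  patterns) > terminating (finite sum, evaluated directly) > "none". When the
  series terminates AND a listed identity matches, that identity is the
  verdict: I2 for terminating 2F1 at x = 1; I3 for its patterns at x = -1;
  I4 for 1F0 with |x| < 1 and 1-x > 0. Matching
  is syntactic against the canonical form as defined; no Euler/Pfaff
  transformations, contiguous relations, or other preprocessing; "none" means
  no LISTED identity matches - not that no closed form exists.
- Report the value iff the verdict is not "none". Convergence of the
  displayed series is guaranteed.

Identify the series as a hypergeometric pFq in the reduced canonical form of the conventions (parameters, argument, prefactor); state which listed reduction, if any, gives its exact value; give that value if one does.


At argument -1: a 2F1 with upper {-\frac{1}{4}, \frac{7}{2}}, lower {\frac{19}{4}}, scaled by C = -\frac{4}{3}. Verdict: none here - no I1-I6 shape fits x = -1 with lower {\frac{19}{4}}.

The tell: x = -1 and the expanded ratio factors over Q; C = -4/3, x = -1, roots give parameters.
Consecutive-term ratio: r(k) = -1 * (k-\frac{1}{4}) (k+\frac{7}{2}) / [(k+\frac{19}{4}) (k+1)] - rational; roots negated = parameters, x = -1, C = -\frac{4}{3}.


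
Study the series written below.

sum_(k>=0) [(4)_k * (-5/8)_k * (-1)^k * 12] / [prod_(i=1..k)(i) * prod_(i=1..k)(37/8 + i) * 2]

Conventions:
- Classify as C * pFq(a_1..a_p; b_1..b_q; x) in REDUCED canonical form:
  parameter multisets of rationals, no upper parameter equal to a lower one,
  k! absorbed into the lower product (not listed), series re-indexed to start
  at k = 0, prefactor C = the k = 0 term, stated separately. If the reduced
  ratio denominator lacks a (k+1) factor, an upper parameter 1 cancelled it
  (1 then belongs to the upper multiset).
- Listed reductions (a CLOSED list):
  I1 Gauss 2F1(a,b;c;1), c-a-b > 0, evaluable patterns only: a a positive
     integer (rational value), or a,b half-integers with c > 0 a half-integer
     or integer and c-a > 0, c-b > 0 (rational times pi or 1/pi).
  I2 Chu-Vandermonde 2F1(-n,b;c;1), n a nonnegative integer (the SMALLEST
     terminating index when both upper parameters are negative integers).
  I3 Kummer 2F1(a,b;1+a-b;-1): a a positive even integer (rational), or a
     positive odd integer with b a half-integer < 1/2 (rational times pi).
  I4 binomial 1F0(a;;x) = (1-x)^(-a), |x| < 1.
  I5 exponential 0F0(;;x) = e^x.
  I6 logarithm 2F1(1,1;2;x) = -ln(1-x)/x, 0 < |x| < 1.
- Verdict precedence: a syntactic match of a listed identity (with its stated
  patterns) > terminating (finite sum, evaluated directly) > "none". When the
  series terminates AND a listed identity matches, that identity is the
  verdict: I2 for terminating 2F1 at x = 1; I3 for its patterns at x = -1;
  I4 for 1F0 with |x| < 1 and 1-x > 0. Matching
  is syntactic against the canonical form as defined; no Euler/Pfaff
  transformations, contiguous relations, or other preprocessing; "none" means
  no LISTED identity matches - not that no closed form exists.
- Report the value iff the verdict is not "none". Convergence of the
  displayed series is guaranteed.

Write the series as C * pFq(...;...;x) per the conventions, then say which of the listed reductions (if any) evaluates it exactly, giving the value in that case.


Canonical form: C = 6 times 2F1 with upper {-5/8, 4}, lower {45/8}, x = -1. Verdict (x = -1): Kummer's theorem (I3) applies (x = -1; c = 45/8 equals 1+a-b for upper {-5/8, 4}: listed pattern). Value: 1073/128.

The tell: from the first term 6: the lower running product (C = 6, x = -1) is a rising factorial.
Step ratio: r(k) = (-1) * (k-5/8) (k+4) / [(k+45/8) (k+1)] - rational; roots negated = parameters, x = (-1), C = 6.


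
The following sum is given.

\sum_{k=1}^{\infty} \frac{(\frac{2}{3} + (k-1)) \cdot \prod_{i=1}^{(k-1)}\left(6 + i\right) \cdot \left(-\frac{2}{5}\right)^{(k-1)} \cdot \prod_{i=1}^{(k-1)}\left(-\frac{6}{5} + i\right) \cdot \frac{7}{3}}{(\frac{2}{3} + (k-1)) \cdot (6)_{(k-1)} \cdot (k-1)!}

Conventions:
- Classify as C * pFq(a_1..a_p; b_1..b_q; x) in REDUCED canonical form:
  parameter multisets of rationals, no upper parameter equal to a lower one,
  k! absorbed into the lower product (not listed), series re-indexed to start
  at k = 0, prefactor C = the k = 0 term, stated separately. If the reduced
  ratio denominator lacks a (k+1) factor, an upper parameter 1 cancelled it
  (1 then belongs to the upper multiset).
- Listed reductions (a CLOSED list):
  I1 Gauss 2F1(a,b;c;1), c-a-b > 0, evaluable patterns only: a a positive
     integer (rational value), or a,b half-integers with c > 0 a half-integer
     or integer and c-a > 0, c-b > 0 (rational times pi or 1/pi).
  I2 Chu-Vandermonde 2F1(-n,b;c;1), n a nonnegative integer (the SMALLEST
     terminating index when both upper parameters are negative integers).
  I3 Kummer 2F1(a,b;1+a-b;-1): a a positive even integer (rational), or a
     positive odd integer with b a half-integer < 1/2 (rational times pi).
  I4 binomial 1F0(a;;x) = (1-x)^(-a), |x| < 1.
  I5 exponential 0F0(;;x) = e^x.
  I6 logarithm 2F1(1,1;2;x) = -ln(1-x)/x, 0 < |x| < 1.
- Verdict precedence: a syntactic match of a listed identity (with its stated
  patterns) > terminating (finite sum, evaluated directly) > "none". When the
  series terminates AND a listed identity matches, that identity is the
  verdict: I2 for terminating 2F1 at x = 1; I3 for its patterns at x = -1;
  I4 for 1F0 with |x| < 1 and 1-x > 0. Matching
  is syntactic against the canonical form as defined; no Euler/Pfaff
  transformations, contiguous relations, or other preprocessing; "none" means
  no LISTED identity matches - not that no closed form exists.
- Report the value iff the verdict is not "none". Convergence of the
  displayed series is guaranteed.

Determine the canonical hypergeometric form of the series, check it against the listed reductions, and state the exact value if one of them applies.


First insight: with t_0 = \frac{7}{3}, the running product (C = 7/3, x = -2/5) telescopes to a rising factorial.
Term ratio: r(k) = -\frac{2}{5} * (k-\frac{1}{5}) (k+7) / [(k+6) (k+1)] - rational; roots negated = parameters, x = -\frac{2}{5}, C = \frac{7}{3}.

This is \frac{7}{3} * 2F1(-\frac{1}{5}, 7; 6; -\frac{2}{5}) in reduced canonical form. Verdict: none - this 2F1 at x = -\frac{2}{5} matches no listed pattern, and upper {-\frac{1}{5}, 7} holds no stopper.


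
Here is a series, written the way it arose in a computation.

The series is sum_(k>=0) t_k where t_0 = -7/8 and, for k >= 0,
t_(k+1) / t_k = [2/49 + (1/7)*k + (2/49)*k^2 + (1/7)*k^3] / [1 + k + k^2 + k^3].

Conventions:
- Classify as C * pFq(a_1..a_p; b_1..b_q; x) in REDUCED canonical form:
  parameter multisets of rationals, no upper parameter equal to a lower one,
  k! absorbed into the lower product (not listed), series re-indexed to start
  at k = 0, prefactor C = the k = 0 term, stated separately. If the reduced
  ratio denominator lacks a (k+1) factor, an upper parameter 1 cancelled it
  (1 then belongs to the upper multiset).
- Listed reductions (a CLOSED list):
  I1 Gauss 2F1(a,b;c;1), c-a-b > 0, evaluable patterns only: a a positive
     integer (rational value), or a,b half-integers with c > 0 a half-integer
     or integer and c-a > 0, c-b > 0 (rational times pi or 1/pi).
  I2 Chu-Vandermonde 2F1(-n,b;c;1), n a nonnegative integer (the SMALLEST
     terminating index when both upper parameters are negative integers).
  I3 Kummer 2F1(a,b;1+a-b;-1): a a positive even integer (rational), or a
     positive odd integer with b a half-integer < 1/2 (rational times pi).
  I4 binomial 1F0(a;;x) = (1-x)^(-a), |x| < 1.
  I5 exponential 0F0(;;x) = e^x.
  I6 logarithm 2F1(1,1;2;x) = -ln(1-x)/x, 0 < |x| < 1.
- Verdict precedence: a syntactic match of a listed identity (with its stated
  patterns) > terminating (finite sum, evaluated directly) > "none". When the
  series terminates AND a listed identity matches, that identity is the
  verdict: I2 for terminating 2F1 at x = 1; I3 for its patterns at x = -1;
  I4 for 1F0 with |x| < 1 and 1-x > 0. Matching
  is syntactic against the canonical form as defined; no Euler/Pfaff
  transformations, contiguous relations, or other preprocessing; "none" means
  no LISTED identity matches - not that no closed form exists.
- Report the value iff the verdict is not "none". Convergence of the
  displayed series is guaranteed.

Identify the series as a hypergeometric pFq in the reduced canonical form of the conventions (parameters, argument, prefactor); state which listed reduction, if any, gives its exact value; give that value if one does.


Key observation: from the first term -7/8: roots of the ratio polynomials (C = -7/8) are the negated parameters.
Consecutive-term ratio: r(k) = (1/7) * (k+2/7) / [(k+1)] - poly over poly, x = (1/7) from leading terms; C = -7/8 at k = 0.

x = 1/7 here; the reduced form reads 1F0, upper {2/7}, lower {-}, C = -7/8. Verdict at x = 1/7: the I4 binomial reduction matches (the 1F0 binomial series: exponent -2/7, x = 1/7). Exact value: (-7/8) * (6/7)^(-2/7).


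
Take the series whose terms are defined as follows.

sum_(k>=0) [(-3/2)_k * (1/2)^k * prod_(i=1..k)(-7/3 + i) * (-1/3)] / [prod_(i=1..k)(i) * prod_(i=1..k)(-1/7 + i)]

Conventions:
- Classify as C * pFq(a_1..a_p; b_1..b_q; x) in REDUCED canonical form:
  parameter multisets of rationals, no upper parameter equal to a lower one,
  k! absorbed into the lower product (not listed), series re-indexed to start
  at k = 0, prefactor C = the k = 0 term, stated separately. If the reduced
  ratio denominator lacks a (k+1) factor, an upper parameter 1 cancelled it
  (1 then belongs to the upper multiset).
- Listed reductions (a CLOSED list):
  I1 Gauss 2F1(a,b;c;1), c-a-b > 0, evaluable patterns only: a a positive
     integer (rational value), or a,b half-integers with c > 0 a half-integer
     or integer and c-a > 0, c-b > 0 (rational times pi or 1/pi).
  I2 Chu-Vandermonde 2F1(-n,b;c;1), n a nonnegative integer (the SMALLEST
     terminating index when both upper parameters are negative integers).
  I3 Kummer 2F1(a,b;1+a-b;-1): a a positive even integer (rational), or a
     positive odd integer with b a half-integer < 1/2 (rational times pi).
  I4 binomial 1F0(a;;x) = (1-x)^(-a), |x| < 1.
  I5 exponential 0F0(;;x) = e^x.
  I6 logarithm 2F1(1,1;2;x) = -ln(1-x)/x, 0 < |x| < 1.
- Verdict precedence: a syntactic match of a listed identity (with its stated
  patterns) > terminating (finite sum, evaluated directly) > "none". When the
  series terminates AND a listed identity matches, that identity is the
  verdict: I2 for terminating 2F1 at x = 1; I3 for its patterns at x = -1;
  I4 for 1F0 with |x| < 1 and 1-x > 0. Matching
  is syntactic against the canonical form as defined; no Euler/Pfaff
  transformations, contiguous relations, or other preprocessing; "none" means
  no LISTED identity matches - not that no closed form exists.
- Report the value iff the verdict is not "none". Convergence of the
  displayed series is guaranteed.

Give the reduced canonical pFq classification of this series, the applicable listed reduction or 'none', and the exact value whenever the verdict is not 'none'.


The series (x = 1/2) is 2F1: upper {-3/2, -4/3}, lower {6/7}, prefactor -1/3. Verdict: none here - no I1-I6 shape fits x = 1/2 with lower {6/7}.

Key observation: t_0 being -1/3, the product of the first k integers (C = -1/3, x = 1/2) is k!.
Adjacent-term ratio: r(k) = (1/2) * (k-3/2) (k-4/3) / [(k+6/7) (k+1)] ; factor over Q: parameters, x = (1/2), and C = -1/3.


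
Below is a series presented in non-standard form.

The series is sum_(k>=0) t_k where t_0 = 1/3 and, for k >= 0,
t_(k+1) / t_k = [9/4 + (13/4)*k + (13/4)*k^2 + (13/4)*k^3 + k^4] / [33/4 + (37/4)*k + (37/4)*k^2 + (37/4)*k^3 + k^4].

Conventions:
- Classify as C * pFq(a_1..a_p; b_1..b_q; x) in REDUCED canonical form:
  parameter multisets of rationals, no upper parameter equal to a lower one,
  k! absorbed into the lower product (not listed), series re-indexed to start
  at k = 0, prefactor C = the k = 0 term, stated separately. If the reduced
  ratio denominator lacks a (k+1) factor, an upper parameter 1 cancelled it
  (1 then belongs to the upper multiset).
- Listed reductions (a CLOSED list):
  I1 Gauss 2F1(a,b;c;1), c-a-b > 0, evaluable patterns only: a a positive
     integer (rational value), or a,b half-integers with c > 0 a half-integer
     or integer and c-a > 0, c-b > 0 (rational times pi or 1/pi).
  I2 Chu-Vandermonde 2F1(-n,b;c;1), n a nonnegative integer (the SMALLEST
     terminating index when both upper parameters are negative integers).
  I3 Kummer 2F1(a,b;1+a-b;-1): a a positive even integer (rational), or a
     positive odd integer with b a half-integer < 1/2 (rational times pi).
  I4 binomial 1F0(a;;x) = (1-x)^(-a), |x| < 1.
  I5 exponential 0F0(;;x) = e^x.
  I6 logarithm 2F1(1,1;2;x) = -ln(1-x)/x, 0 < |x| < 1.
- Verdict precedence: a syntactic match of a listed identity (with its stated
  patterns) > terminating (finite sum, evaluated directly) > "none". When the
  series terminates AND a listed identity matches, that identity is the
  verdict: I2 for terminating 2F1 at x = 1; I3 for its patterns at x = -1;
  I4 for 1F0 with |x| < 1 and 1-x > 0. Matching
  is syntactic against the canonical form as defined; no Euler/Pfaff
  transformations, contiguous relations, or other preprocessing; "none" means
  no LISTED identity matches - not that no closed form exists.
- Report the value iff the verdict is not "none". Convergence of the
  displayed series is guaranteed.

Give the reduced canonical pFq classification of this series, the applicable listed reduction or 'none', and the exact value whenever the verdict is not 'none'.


Reduced: x = 1, 2F1, upper = {1, 9/4}, lower = {33/4}, C = 1/3. Verdict: Gauss's theorem (I1) applies (x = 1: the Gamma ratio telescopes since c-a-b = 5 > 0 and a = 1 in Z>0). Its exact value is 29/60.

Key step: from the first term 1/3: the expanded ratio factors over Q; prefactor 1/3, roots give parameters.
Step ratio: r(k) = 1 * (k+1) (k+9/4) / [(k+33/4) (k+1)] - rational in k, leading ratio 1; with t_0 = 1/3, classification follows.
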